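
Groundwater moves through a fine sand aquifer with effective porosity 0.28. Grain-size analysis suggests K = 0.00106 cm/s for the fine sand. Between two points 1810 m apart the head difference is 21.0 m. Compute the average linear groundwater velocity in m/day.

Convert K: 0.00106 cm/s × 864 = 0.9158 m/day.
Hydraulic gradient i = Δh / L = 21.0 / 1810 = 0.01160.
Darcy flux q = K · i = 0.9158 × 0.01160 = 0.01063 m/day.
Seepage velocity v = q / n_e = 0.01063 / 0.28 = 0.03795 m/day.

0.0379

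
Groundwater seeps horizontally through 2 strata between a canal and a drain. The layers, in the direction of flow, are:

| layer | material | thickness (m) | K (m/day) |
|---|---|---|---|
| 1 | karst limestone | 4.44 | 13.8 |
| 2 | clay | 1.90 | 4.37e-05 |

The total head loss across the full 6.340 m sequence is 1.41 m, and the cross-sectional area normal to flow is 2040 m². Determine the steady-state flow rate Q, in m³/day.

0.0662

Flow is perpendicular to layering, so the layers act in series and the equivalent K is the thickness-weighted harmonic mean.
Total thickness L = 4.44 + 1.90 = 6.340 m.
Σ(b_i/K_i) = 4.44/13.8 + 1.90/4.37e-05 = 43479 d.
K_eq = L / Σ(b_i/K_i) = 6.340 / 43479 = 0.0001458 m/day.
Q = K_eq · A · (Δh/L) = 0.0001458 × 2040 × (1.41/6.340) = 0.06616 m³/day.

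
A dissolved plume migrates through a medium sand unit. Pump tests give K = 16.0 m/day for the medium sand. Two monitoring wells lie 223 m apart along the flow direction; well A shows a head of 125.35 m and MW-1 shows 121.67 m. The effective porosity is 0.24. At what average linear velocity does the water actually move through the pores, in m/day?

1.10

Hydraulic gradient i = (125.35 − 121.67) / 223 = 3.68 / 223 = 0.01650.
Darcy flux q = K · i = 16.00 × 0.01650 = 0.2640 m/day.
Seepage velocity v = q / n_e = 0.2640 / 0.24 = 1.100 m/day.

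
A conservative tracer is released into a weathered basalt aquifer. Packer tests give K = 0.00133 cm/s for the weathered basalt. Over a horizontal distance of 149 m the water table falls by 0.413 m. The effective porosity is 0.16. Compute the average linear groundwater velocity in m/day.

Convert K: 0.00133 cm/s × 864 = 1.149 m/day.
Hydraulic gradient i = Δh / L = 0.413 / 149 = 0.002772.
Darcy flux q = K · i = 1.149 × 0.002772 = 0.003185 m/day.
Seepage velocity v = q / n_e = 0.003185 / 0.16 = 0.01991 m/day.

0.0199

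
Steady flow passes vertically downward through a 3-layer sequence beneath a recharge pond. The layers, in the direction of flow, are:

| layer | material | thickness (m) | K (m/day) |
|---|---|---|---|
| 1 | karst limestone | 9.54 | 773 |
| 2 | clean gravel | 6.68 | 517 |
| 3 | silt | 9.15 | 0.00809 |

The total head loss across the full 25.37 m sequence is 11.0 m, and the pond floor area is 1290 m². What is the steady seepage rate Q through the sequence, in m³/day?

12.5

Flow is perpendicular to layering, so the layers act in series and the equivalent K is the thickness-weighted harmonic mean.
Total thickness L = 9.54 + 6.68 + 9.15 = 25.37 m.
Σ(b_i/K_i) = 9.54/773 + 6.68/517 + 9.15/0.00809 = 1131 d.
K_eq = L / Σ(b_i/K_i) = 25.37 / 1131 = 0.02243 m/day.
Q = K_eq · A · (Δh/L) = 0.02243 × 1290 × (11.0/25.37) = 12.55 m³/day.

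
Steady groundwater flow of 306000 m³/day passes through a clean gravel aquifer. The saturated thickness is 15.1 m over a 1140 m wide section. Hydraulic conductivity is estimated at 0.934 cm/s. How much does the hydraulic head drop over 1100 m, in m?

Convert K: 0.934 cm/s × 864 = 807.0 m/day.
Cross-sectional area A = 1140 × 15.1 = 17214 m².
From Q = K·A·i, i = Q / (K·A) = 306000 / (807.0 × 17214) = 0.02203.
Head loss Δh = i · L = 0.02203 × 1100 = 24.23 m.

24.2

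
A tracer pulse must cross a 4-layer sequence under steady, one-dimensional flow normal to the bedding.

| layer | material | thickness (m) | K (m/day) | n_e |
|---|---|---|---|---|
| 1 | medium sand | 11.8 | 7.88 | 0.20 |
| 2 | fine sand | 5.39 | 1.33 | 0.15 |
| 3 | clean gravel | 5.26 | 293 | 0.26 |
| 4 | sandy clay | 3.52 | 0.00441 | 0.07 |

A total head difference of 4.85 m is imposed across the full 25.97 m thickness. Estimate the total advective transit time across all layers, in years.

2.17

With flow normal to the layers, continuity requires the same specific discharge q through every layer.
Σ(b_i/K_i) = 11.8/7.88 + 5.39/1.33 + 5.26/293 + 3.52/0.00441 = 803.8 d.
q = Δh / Σ(b_i/K_i) = 4.85 / 803.8 = 0.006034 m/day.
In each layer the seepage velocity is v_i = q/n_i, so the layer transit time is t_i = b_i·n_i / q:
  layer 1 (medium sand): t_1 = 11.8 × 0.20 / 0.006034 = 391.1 d
  layer 2 (fine sand): t_2 = 5.39 × 0.15 / 0.006034 = 134.0 d
  layer 3 (clean gravel): t_3 = 5.26 × 0.26 / 0.006034 = 226.6 d
  layer 4 (sandy clay): t_4 = 3.52 × 0.07 / 0.006034 = 40.83 d
Total t = Σ t_i = 792.6 days = 2.170 years.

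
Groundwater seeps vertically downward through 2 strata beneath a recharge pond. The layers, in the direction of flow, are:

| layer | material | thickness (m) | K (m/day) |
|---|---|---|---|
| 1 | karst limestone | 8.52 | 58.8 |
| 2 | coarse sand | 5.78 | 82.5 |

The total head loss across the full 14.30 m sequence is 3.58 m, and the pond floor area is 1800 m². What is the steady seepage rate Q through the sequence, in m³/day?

30000

Flow is perpendicular to layering, so the layers act in series and the equivalent K is the thickness-weighted harmonic mean.
Total thickness L = 8.52 + 5.78 = 14.30 m.
Σ(b_i/K_i) = 8.52/58.8 + 5.78/82.5 = 0.2150 d.
K_eq = L / Σ(b_i/K_i) = 14.30 / 0.2150 = 66.52 m/day.
Q = K_eq · A · (Δh/L) = 66.52 × 1800 × (3.58/14.30) = 29978 m³/day.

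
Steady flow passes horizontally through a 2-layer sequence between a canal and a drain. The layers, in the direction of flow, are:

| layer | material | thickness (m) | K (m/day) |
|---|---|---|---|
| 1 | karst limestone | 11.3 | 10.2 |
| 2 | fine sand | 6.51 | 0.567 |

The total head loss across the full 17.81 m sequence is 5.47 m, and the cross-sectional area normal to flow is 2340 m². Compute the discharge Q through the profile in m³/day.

Flow is perpendicular to layering, so the layers act in series and the equivalent K is the thickness-weighted harmonic mean.
Total thickness L = 11.3 + 6.51 = 17.81 m.
Σ(b_i/K_i) = 11.3/10.2 + 6.51/0.567 = 12.59 d.
K_eq = L / Σ(b_i/K_i) = 17.81 / 12.59 = 1.415 m/day.
Q = K_eq · A · (Δh/L) = 1.415 × 2340 × (5.47/17.81) = 1017 m³/day.

1020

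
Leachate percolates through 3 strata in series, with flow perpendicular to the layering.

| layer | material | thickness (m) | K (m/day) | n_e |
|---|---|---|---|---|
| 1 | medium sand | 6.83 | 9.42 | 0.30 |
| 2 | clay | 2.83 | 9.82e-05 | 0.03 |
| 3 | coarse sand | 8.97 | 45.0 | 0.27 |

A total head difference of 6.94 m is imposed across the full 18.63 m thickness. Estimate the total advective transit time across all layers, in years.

With flow normal to the layers, continuity requires the same specific discharge q through every layer.
Σ(b_i/K_i) = 6.83/9.42 + 2.83/9.82e-05 + 8.97/45.0 = 28820 d.
q = Δh / Σ(b_i/K_i) = 6.94 / 28820 = 0.0002408 m/day.
In each layer the seepage velocity is v_i = q/n_i, so the layer transit time is t_i = b_i·n_i / q:
  layer 1 (medium sand): t_1 = 6.83 × 0.30 / 0.0002408 = 8509 d
  layer 2 (clay): t_2 = 2.83 × 0.03 / 0.0002408 = 352.6 d
  layer 3 (coarse sand): t_3 = 8.97 × 0.27 / 0.0002408 = 10057 d
Total t = Σ t_i = 18919 days = 51.80 years.

51.8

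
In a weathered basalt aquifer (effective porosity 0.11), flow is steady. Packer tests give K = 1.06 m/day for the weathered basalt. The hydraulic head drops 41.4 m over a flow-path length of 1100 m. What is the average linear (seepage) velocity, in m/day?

0.363

Hydraulic gradient i = Δh / L = 41.4 / 1100 = 0.03764.
Darcy flux q = K · i = 1.060 × 0.03764 = 0.03989 m/day.
Seepage velocity v = q / n_e = 0.03989 / 0.11 = 0.3627 m/day.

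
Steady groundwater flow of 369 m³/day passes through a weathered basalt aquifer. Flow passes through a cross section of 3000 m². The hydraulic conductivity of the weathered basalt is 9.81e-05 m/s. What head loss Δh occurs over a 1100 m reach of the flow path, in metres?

Convert K: 9.81e-05 m/s × 86400 = 8.476 m/day.
From Q = K·A·i, i = Q / (K·A) = 369 / (8.476 × 3000) = 0.01451.
Head loss Δh = i · L = 0.01451 × 1100 = 15.96 m.

16.0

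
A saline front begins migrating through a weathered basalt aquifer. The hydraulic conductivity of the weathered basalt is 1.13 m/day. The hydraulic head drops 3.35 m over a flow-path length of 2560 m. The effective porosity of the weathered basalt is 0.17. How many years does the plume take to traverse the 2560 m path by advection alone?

806

Hydraulic gradient i = Δh / L = 3.35 / 2560 = 0.001309.
Darcy flux q = K · i = 1.130 × 0.001309 = 0.001479 m/day.
Seepage velocity v = q / n_e = 0.001479 / 0.17 = 0.008698 m/day.
Travel time t = L / v = 2560 / 0.008698 = 2.943e+05 days = 805.8 years.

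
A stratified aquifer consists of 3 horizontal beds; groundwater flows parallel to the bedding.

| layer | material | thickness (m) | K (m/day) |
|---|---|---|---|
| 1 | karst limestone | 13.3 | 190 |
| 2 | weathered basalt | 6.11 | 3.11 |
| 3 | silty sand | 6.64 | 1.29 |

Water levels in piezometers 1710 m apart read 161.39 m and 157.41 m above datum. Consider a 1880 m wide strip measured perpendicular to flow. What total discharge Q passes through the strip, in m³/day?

11200

Flow is parallel to layering, so each bed carries its own Darcy discharge and the transmissivities add.
Σ(K_i·b_i) = 190×13.3 + 3.11×6.11 + 1.29×6.64 = 2555 m²/day.
Hydraulic gradient i = (161.39 − 157.41) / 1710 = 3.98 / 1710 = 0.002327.
Q = Σ(K_i·b_i) · W · i = 2555 × 1880 × 0.002327 = 11178 m³/day.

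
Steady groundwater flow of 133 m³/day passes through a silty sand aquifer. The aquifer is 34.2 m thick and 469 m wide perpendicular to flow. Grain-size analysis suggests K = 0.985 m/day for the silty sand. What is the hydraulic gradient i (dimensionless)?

0.00842

Cross-sectional area A = 469 × 34.2 = 16040 m².
From Q = K·A·i, i = Q / (K·A) = 133 / (0.9850 × 16040) = 0.008418.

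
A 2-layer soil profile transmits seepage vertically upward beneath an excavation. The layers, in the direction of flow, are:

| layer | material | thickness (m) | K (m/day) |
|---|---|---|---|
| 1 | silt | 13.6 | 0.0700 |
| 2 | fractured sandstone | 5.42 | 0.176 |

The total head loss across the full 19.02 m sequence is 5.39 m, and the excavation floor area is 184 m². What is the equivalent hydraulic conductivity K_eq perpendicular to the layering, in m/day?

Flow is perpendicular to layering, so the layers act in series and the equivalent K is the thickness-weighted harmonic mean.
Total thickness L = 13.6 + 5.42 = 19.02 m.
Σ(b_i/K_i) = 13.6/0.0700 + 5.42/0.176 = 225.1 d.
K_eq = L / Σ(b_i/K_i) = 19.02 / 225.1 = 0.08450 m/day.

0.0845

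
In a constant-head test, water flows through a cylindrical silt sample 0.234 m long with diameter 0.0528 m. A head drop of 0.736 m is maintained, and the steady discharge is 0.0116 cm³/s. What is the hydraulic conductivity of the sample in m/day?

0.146

Cross-sectional area A = π·(d/2)² = π × (0.0528/2)² = 0.002190 m².
Convert discharge: 0.0116 cm³/s = 1.160e-08 m³/s.
Darcy's law rearranged: K = Q·L / (A·Δh) = 1.160e-08 × 0.234 / (0.002190 × 0.736) = 1.684e-06 m/s = 0.1455 m/day.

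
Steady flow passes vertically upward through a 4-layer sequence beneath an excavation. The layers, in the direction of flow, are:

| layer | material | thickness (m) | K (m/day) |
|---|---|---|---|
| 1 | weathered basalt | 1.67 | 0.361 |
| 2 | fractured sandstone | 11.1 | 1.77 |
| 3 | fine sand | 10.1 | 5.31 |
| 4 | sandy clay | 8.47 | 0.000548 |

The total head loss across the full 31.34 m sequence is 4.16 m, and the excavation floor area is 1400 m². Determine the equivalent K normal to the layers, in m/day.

Flow is perpendicular to layering, so the layers act in series and the equivalent K is the thickness-weighted harmonic mean.
Total thickness L = 1.67 + 11.1 + 10.1 + 8.47 = 31.34 m.
Σ(b_i/K_i) = 1.67/0.361 + 11.1/1.77 + 10.1/5.31 + 8.47/0.000548 = 15469 d.
K_eq = L / Σ(b_i/K_i) = 31.34 / 15469 = 0.002026 m/day.

0.00203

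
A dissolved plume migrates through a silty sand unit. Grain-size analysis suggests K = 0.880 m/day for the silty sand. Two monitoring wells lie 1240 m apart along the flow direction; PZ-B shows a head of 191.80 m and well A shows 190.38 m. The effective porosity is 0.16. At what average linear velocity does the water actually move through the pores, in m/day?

0.00630

Hydraulic gradient i = (191.80 − 190.38) / 1240 = 1.42 / 1240 = 0.001145.
Darcy flux q = K · i = 0.8800 × 0.001145 = 0.001008 m/day.
Seepage velocity v = q / n_e = 0.001008 / 0.16 = 0.006298 m/day.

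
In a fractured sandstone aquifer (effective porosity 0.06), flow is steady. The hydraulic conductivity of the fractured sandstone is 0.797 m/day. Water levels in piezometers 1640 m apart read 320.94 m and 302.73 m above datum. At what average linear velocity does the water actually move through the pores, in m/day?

0.147

Hydraulic gradient i = (320.94 − 302.73) / 1640 = 18.21 / 1640 = 0.01110.
Darcy flux q = K · i = 0.7970 × 0.01110 = 0.008850 m/day.
Seepage velocity v = q / n_e = 0.008850 / 0.06 = 0.1475 m/day.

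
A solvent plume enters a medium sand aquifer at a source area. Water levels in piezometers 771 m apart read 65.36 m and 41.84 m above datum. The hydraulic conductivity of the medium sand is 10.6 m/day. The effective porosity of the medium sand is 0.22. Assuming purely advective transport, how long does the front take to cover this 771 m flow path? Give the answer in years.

1.44

Hydraulic gradient i = (65.36 − 41.84) / 771 = 23.52 / 771 = 0.03051.
Darcy flux q = K · i = 10.60 × 0.03051 = 0.3234 m/day.
Seepage velocity v = q / n_e = 0.3234 / 0.22 = 1.470 m/day.
Travel time t = L / v = 771 / 1.470 = 524.6 days = 1.436 years.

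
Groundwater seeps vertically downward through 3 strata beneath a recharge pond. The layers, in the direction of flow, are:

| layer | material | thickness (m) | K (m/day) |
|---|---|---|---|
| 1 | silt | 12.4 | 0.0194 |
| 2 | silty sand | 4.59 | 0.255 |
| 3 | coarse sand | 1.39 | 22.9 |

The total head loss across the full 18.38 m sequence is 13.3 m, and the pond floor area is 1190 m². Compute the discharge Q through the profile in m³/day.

Flow is perpendicular to layering, so the layers act in series and the equivalent K is the thickness-weighted harmonic mean.
Total thickness L = 12.4 + 4.59 + 1.39 = 18.38 m.
Σ(b_i/K_i) = 12.4/0.0194 + 4.59/0.255 + 1.39/22.9 = 657.2 d.
K_eq = L / Σ(b_i/K_i) = 18.38 / 657.2 = 0.02797 m/day.
Q = K_eq · A · (Δh/L) = 0.02797 × 1190 × (13.3/18.38) = 24.08 m³/day.

24.1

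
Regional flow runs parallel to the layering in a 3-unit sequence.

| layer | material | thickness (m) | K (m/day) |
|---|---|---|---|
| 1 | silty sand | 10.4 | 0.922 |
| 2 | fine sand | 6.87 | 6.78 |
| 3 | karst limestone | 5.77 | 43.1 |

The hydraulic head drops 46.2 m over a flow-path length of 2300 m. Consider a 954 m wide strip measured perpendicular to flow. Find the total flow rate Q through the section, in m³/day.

5840

Flow is parallel to layering, so each bed carries its own Darcy discharge and the transmissivities add.
Σ(K_i·b_i) = 0.922×10.4 + 6.78×6.87 + 43.1×5.77 = 304.9 m²/day.
Hydraulic gradient i = Δh / L = 46.2 / 2300 = 0.02009.
Q = Σ(K_i·b_i) · W · i = 304.9 × 954 × 0.02009 = 5842 m³/day.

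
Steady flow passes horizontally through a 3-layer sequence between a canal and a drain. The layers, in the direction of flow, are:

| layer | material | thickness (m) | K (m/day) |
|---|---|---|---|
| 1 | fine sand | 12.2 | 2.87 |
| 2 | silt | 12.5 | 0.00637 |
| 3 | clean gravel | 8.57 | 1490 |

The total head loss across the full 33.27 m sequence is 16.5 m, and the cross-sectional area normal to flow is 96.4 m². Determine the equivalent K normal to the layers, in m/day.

Flow is perpendicular to layering, so the layers act in series and the equivalent K is the thickness-weighted harmonic mean.
Total thickness L = 12.2 + 12.5 + 8.57 = 33.27 m.
Σ(b_i/K_i) = 12.2/2.87 + 12.5/0.00637 + 8.57/1490 = 1967 d.
K_eq = L / Σ(b_i/K_i) = 33.27 / 1967 = 0.01692 m/day.

0.0169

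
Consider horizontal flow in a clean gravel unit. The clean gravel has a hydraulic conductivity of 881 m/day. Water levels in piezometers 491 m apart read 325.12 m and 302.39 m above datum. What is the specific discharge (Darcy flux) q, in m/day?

40.8

Hydraulic gradient i = (325.12 − 302.39) / 491 = 22.73 / 491 = 0.04629.
Specific discharge q = K · i = 881.0 × 0.04629 = 40.78 m/day.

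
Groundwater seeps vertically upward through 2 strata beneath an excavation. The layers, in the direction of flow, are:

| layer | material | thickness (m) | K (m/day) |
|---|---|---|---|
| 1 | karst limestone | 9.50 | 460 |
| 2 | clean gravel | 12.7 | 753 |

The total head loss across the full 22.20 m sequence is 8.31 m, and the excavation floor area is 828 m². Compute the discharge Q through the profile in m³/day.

183000

Flow is perpendicular to layering, so the layers act in series and the equivalent K is the thickness-weighted harmonic mean.
Total thickness L = 9.50 + 12.7 = 22.20 m.
Σ(b_i/K_i) = 9.50/460 + 12.7/753 = 0.03752 d.
K_eq = L / Σ(b_i/K_i) = 22.20 / 0.03752 = 591.7 m/day.
Q = K_eq · A · (Δh/L) = 591.7 × 828 × (8.31/22.20) = 1.834e+05 m³/day.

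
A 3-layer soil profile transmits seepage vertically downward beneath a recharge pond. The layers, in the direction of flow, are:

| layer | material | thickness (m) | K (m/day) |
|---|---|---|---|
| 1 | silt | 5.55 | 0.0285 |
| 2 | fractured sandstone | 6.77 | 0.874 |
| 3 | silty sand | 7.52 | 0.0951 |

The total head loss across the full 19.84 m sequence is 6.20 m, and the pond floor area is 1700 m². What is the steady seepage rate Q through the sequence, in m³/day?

37.4

Flow is perpendicular to layering, so the layers act in series and the equivalent K is the thickness-weighted harmonic mean.
Total thickness L = 5.55 + 6.77 + 7.52 = 19.84 m.
Σ(b_i/K_i) = 5.55/0.0285 + 6.77/0.874 + 7.52/0.0951 = 281.6 d.
K_eq = L / Σ(b_i/K_i) = 19.84 / 281.6 = 0.07047 m/day.
Q = K_eq · A · (Δh/L) = 0.07047 × 1700 × (6.20/19.84) = 37.43 m³/day.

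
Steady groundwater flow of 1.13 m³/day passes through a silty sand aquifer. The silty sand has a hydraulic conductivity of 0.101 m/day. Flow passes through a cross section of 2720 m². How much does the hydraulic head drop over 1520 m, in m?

6.25

From Q = K·A·i, i = Q / (K·A) = 1.13 / (0.1010 × 2720) = 0.004113.
Head loss Δh = i · L = 0.004113 × 1520 = 6.252 m.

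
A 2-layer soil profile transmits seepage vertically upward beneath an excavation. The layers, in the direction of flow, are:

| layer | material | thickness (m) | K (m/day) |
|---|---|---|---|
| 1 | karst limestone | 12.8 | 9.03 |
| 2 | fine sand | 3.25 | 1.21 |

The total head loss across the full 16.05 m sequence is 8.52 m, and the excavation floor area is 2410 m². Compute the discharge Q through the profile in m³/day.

5000

Flow is perpendicular to layering, so the layers act in series and the equivalent K is the thickness-weighted harmonic mean.
Total thickness L = 12.8 + 3.25 = 16.05 m.
Σ(b_i/K_i) = 12.8/9.03 + 3.25/1.21 = 4.103 d.
K_eq = L / Σ(b_i/K_i) = 16.05 / 4.103 = 3.911 m/day.
Q = K_eq · A · (Δh/L) = 3.911 × 2410 × (8.52/16.05) = 5004 m³/day.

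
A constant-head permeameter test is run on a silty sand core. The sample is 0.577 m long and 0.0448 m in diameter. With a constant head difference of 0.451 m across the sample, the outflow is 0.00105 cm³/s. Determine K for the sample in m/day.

Cross-sectional area A = π·(d/2)² = π × (0.0448/2)² = 0.001576 m².
Convert discharge: 0.00105 cm³/s = 1.050e-09 m³/s.
Darcy's law rearranged: K = Q·L / (A·Δh) = 1.050e-09 × 0.577 / (0.001576 × 0.451) = 8.522e-07 m/s = 0.07363 m/day.

0.0736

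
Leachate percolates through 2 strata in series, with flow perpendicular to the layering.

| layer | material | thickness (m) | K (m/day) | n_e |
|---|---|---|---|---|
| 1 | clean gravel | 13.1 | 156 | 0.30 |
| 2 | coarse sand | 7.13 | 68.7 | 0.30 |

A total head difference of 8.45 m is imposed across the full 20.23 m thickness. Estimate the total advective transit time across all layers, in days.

0.135

With flow normal to the layers, continuity requires the same specific discharge q through every layer.
Σ(b_i/K_i) = 13.1/156 + 7.13/68.7 = 0.1878 d.
q = Δh / Σ(b_i/K_i) = 8.45 / 0.1878 = 45.00 m/day.
In each layer the seepage velocity is v_i = q/n_i, so the layer transit time is t_i = b_i·n_i / q:
  layer 1 (clean gravel): t_1 = 13.1 × 0.30 / 45.00 = 0.08732 d
  layer 2 (coarse sand): t_2 = 7.13 × 0.30 / 45.00 = 0.04753 d
Total t = Σ t_i = 0.1349 days.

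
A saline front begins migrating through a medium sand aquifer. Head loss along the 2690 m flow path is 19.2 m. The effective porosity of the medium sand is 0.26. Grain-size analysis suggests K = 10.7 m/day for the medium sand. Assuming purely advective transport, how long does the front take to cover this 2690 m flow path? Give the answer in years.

Hydraulic gradient i = Δh / L = 19.2 / 2690 = 0.007138.
Darcy flux q = K · i = 10.70 × 0.007138 = 0.07637 m/day.
Seepage velocity v = q / n_e = 0.07637 / 0.26 = 0.2937 m/day.
Travel time t = L / v = 2690 / 0.2937 = 9158 days = 25.07 years.

25.1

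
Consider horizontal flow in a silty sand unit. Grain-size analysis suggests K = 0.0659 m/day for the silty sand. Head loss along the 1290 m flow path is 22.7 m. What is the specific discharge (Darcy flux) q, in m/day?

Hydraulic gradient i = Δh / L = 22.7 / 1290 = 0.01760.
Specific discharge q = K · i = 0.06590 × 0.01760 = 0.001160 m/day.

0.00116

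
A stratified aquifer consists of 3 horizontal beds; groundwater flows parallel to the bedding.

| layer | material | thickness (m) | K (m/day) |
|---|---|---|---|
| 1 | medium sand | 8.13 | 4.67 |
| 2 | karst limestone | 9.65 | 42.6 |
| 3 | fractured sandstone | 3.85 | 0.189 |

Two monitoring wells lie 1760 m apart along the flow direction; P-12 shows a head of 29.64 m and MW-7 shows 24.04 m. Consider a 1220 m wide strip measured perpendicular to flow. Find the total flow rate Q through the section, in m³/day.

Flow is parallel to layering, so each bed carries its own Darcy discharge and the transmissivities add.
Σ(K_i·b_i) = 4.67×8.13 + 42.6×9.65 + 0.189×3.85 = 449.8 m²/day.
Hydraulic gradient i = (29.64 − 24.04) / 1760 = 5.6 / 1760 = 0.003182.
Q = Σ(K_i·b_i) · W · i = 449.8 × 1220 × 0.003182 = 1746 m³/day.

1750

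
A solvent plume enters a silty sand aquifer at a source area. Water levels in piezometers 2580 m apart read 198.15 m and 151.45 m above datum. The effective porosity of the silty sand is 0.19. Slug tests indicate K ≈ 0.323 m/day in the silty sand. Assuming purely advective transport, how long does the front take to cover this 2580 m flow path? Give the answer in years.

Hydraulic gradient i = (198.15 − 151.45) / 2580 = 46.7 / 2580 = 0.01810.
Darcy flux q = K · i = 0.3230 × 0.01810 = 0.005847 m/day.
Seepage velocity v = q / n_e = 0.005847 / 0.19 = 0.03077 m/day.
Travel time t = L / v = 2580 / 0.03077 = 83844 days = 229.6 years.

230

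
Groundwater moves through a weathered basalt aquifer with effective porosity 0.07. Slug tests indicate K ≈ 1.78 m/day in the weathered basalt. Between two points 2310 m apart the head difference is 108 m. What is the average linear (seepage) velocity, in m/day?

Hydraulic gradient i = Δh / L = 108 / 2310 = 0.04675.
Darcy flux q = K · i = 1.780 × 0.04675 = 0.08322 m/day.
Seepage velocity v = q / n_e = 0.08322 / 0.07 = 1.189 m/day.

1.19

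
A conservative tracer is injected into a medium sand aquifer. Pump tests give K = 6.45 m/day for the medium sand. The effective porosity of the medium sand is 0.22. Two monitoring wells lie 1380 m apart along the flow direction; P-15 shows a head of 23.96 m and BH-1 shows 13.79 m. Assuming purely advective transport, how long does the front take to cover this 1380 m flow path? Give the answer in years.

17.5

Hydraulic gradient i = (23.96 − 13.79) / 1380 = 10.17 / 1380 = 0.007370.
Darcy flux q = K · i = 6.450 × 0.007370 = 0.04753 m/day.
Seepage velocity v = q / n_e = 0.04753 / 0.22 = 0.2161 m/day.
Travel time t = L / v = 1380 / 0.2161 = 6387 days = 17.49 years.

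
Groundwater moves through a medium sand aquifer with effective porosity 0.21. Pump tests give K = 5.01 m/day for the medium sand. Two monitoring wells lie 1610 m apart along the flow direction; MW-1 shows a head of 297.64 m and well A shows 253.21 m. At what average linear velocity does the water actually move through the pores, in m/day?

0.658

Hydraulic gradient i = (297.64 − 253.21) / 1610 = 44.43 / 1610 = 0.02760.
Darcy flux q = K · i = 5.010 × 0.02760 = 0.1383 m/day.
Seepage velocity v = q / n_e = 0.1383 / 0.21 = 0.6584 m/day.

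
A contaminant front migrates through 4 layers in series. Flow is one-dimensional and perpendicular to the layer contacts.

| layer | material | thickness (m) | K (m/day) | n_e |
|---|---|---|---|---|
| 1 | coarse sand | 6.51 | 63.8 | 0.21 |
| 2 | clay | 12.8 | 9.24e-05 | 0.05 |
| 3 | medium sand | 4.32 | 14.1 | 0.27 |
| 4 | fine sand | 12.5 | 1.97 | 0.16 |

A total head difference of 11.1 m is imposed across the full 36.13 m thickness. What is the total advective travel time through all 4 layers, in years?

177

With flow normal to the layers, continuity requires the same specific discharge q through every layer.
Σ(b_i/K_i) = 6.51/63.8 + 12.8/9.24e-05 + 4.32/14.1 + 12.5/1.97 = 1.385e+05 d.
q = Δh / Σ(b_i/K_i) = 11.1 / 1.385e+05 = 8.012e-05 m/day.
In each layer the seepage velocity is v_i = q/n_i, so the layer transit time is t_i = b_i·n_i / q:
  layer 1 (coarse sand): t_1 = 6.51 × 0.21 / 8.012e-05 = 17062 d
  layer 2 (clay): t_2 = 12.8 × 0.05 / 8.012e-05 = 7988 d
  layer 3 (medium sand): t_3 = 4.32 × 0.27 / 8.012e-05 = 14557 d
  layer 4 (fine sand): t_4 = 12.5 × 0.16 / 8.012e-05 = 24961 d
Total t = Σ t_i = 64568 days = 176.8 years.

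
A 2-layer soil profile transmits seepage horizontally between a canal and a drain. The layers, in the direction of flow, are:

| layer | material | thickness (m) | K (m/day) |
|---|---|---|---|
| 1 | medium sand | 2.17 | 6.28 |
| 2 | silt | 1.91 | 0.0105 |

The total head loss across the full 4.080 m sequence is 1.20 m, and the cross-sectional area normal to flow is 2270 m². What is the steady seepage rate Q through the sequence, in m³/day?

Flow is perpendicular to layering, so the layers act in series and the equivalent K is the thickness-weighted harmonic mean.
Total thickness L = 2.17 + 1.91 = 4.080 m.
Σ(b_i/K_i) = 2.17/6.28 + 1.91/0.0105 = 182.3 d.
K_eq = L / Σ(b_i/K_i) = 4.080 / 182.3 = 0.02239 m/day.
Q = K_eq · A · (Δh/L) = 0.02239 × 2270 × (1.20/4.080) = 14.95 m³/day.

14.9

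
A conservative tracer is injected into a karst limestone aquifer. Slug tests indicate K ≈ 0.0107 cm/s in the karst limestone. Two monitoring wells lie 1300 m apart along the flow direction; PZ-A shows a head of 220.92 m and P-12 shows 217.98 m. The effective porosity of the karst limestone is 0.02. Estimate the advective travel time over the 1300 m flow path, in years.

Convert K: 0.0107 cm/s × 864 = 9.245 m/day.
Hydraulic gradient i = (220.92 − 217.98) / 1300 = 2.94 / 1300 = 0.002262.
Darcy flux q = K · i = 9.245 × 0.002262 = 0.02091 m/day.
Seepage velocity v = q / n_e = 0.02091 / 0.02 = 1.045 m/day.
Travel time t = L / v = 1300 / 1.045 = 1244 days = 3.405 years.

3.40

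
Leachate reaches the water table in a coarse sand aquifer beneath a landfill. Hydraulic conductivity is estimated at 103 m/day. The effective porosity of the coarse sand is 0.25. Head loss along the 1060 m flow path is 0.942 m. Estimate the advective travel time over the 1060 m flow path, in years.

7.93

Hydraulic gradient i = Δh / L = 0.942 / 1060 = 0.0008887.
Darcy flux q = K · i = 103.0 × 0.0008887 = 0.09153 m/day.
Seepage velocity v = q / n_e = 0.09153 / 0.25 = 0.3661 m/day.
Travel time t = L / v = 1060 / 0.3661 = 2895 days = 7.926 years.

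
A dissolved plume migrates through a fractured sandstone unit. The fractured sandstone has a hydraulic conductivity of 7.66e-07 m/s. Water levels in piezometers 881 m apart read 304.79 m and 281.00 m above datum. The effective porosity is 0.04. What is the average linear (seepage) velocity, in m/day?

0.0447

Convert K: 7.66e-07 m/s × 86400 = 0.06618 m/day.
Hydraulic gradient i = (304.79 − 281.00) / 881 = 23.79 / 881 = 0.02700.
Darcy flux q = K · i = 0.06618 × 0.02700 = 0.001787 m/day.
Seepage velocity v = q / n_e = 0.001787 / 0.04 = 0.04468 m/day.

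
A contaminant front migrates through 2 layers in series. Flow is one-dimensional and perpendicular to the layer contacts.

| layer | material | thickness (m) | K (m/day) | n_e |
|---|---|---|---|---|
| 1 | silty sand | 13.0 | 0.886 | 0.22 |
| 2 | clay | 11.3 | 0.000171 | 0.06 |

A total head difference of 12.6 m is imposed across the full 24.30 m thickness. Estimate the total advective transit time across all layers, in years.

50.8

With flow normal to the layers, continuity requires the same specific discharge q through every layer.
Σ(b_i/K_i) = 13.0/0.886 + 11.3/0.000171 = 66097 d.
q = Δh / Σ(b_i/K_i) = 12.6 / 66097 = 0.0001906 m/day.
In each layer the seepage velocity is v_i = q/n_i, so the layer transit time is t_i = b_i·n_i / q:
  layer 1 (silty sand): t_1 = 13.0 × 0.22 / 0.0001906 = 15003 d
  layer 2 (clay): t_2 = 11.3 × 0.06 / 0.0001906 = 3557 d
Total t = Σ t_i = 18559 days = 50.81 years.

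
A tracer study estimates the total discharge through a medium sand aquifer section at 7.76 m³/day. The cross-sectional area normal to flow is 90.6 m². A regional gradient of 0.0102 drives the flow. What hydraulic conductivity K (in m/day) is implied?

Hydraulic gradient i = 0.0102.
From Q = K·A·i, K = Q / (A·i) = 7.76 / (90.60 × 0.01020) = 8.397 m/day.

8.40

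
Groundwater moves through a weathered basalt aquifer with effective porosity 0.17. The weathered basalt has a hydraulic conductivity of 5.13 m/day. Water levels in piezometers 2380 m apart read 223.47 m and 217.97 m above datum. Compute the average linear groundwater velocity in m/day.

0.0697

Hydraulic gradient i = (223.47 − 217.97) / 2380 = 5.5 / 2380 = 0.002311.
Darcy flux q = K · i = 5.130 × 0.002311 = 0.01186 m/day.
Seepage velocity v = q / n_e = 0.01186 / 0.17 = 0.06974 m/day.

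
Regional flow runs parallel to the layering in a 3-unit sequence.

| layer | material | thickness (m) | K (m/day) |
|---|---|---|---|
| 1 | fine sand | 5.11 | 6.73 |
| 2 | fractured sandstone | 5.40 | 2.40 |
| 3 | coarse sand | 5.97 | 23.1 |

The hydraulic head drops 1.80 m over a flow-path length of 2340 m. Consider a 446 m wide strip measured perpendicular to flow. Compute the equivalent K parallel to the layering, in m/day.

11.2

Flow is parallel to layering, so each bed carries its own Darcy discharge and the transmissivities add.
Σ(K_i·b_i) = 6.73×5.11 + 2.40×5.40 + 23.1×5.97 = 185.3 m²/day.
Total thickness b = 16.48 m, so K_eq = Σ(K_i·b_i)/b = 11.24 m/day.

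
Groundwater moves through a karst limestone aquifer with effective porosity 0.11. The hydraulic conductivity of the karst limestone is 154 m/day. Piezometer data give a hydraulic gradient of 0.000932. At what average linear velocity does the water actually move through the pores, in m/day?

Hydraulic gradient i = 0.000932.
Darcy flux q = K · i = 154.0 × 0.0009320 = 0.1435 m/day.
Seepage velocity v = q / n_e = 0.1435 / 0.11 = 1.305 m/day.

1.30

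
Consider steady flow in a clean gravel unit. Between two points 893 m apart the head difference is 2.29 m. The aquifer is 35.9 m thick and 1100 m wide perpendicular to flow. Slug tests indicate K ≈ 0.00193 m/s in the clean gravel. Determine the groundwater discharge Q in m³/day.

16900

Convert K: 0.00193 m/s × 86400 = 166.8 m/day.
Cross-sectional area A = 1100 × 35.9 = 39490 m².
Hydraulic gradient i = Δh / L = 2.29 / 893 = 0.002564.
Darcy's law: Q = K · A · i = 166.8 × 39490 × 0.002564 = 16887 m³/day.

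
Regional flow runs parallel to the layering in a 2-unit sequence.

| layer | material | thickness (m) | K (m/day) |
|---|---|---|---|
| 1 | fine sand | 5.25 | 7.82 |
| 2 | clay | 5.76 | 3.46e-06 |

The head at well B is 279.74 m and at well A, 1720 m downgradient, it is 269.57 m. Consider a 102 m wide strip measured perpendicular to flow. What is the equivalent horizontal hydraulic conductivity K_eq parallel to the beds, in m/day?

Flow is parallel to layering, so each bed carries its own Darcy discharge and the transmissivities add.
Σ(K_i·b_i) = 7.82×5.25 + 3.46e-06×5.76 = 41.06 m²/day.
Total thickness b = 11.01 m, so K_eq = Σ(K_i·b_i)/b = 3.729 m/day.

3.73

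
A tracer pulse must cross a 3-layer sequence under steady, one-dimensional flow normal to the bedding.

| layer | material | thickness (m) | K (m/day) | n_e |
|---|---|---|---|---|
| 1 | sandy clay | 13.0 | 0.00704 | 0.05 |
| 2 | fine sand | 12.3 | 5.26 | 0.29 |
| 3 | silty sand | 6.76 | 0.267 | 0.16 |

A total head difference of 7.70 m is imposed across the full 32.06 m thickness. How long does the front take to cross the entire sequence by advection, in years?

3.53

With flow normal to the layers, continuity requires the same specific discharge q through every layer.
Σ(b_i/K_i) = 13.0/0.00704 + 12.3/5.26 + 6.76/0.267 = 1874 d.
q = Δh / Σ(b_i/K_i) = 7.70 / 1874 = 0.004108 m/day.
In each layer the seepage velocity is v_i = q/n_i, so the layer transit time is t_i = b_i·n_i / q:
  layer 1 (sandy clay): t_1 = 13.0 × 0.05 / 0.004108 = 158.2 d
  layer 2 (fine sand): t_2 = 12.3 × 0.29 / 0.004108 = 868.2 d
  layer 3 (silty sand): t_3 = 6.76 × 0.16 / 0.004108 = 263.3 d
Total t = Σ t_i = 1290 days = 3.531 years.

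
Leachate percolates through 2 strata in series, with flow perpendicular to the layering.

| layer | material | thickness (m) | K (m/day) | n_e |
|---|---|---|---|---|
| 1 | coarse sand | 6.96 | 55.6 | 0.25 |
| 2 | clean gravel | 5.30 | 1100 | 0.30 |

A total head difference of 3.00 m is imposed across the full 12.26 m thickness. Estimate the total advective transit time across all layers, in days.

0.144

With flow normal to the layers, continuity requires the same specific discharge q through every layer.
Σ(b_i/K_i) = 6.96/55.6 + 5.30/1100 = 0.1300 d.
q = Δh / Σ(b_i/K_i) = 3.00 / 0.1300 = 23.08 m/day.
In each layer the seepage velocity is v_i = q/n_i, so the layer transit time is t_i = b_i·n_i / q:
  layer 1 (coarse sand): t_1 = 6.96 × 0.25 / 23.08 = 0.07540 d
  layer 2 (clean gravel): t_2 = 5.30 × 0.30 / 23.08 = 0.06890 d
Total t = Σ t_i = 0.1443 days.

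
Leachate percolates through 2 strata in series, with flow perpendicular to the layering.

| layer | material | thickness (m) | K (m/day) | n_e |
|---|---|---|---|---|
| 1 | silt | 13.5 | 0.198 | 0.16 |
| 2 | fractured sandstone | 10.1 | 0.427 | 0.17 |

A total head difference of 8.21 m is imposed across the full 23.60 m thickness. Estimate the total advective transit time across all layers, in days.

With flow normal to the layers, continuity requires the same specific discharge q through every layer.
Σ(b_i/K_i) = 13.5/0.198 + 10.1/0.427 = 91.84 d.
q = Δh / Σ(b_i/K_i) = 8.21 / 91.84 = 0.08940 m/day.
In each layer the seepage velocity is v_i = q/n_i, so the layer transit time is t_i = b_i·n_i / q:
  layer 1 (silt): t_1 = 13.5 × 0.16 / 0.08940 = 24.16 d
  layer 2 (fractured sandstone): t_2 = 10.1 × 0.17 / 0.08940 = 19.21 d
Total t = Σ t_i = 43.37 days.

43.4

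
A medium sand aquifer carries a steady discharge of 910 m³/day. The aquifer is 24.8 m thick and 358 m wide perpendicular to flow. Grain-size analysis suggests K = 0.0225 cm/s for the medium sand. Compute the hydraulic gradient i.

0.00527

Convert K: 0.0225 cm/s × 864 = 19.44 m/day.
Cross-sectional area A = 358 × 24.8 = 8878 m².
From Q = K·A·i, i = Q / (K·A) = 910 / (19.44 × 8878) = 0.005272.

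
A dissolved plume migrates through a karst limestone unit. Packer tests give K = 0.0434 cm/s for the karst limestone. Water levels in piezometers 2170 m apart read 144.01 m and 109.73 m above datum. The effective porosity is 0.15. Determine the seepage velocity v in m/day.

Convert K: 0.0434 cm/s × 864 = 37.50 m/day.
Hydraulic gradient i = (144.01 − 109.73) / 2170 = 34.28 / 2170 = 0.01580.
Darcy flux q = K · i = 37.50 × 0.01580 = 0.5924 m/day.
Seepage velocity v = q / n_e = 0.5924 / 0.15 = 3.949 m/day.

3.95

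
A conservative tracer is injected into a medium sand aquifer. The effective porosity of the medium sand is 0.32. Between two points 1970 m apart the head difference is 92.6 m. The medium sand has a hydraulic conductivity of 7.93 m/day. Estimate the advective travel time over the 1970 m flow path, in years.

4.63

Hydraulic gradient i = Δh / L = 92.6 / 1970 = 0.04701.
Darcy flux q = K · i = 7.930 × 0.04701 = 0.3728 m/day.
Seepage velocity v = q / n_e = 0.3728 / 0.32 = 1.165 m/day.
Travel time t = L / v = 1970 / 1.165 = 1691 days = 4.630 years.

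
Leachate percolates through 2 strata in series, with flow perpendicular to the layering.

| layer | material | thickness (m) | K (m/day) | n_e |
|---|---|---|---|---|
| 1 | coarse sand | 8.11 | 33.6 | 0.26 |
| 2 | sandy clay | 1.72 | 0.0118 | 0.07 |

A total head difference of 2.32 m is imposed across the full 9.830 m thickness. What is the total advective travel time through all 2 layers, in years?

With flow normal to the layers, continuity requires the same specific discharge q through every layer.
Σ(b_i/K_i) = 8.11/33.6 + 1.72/0.0118 = 146.0 d.
q = Δh / Σ(b_i/K_i) = 2.32 / 146.0 = 0.01589 m/day.
In each layer the seepage velocity is v_i = q/n_i, so the layer transit time is t_i = b_i·n_i / q:
  layer 1 (coarse sand): t_1 = 8.11 × 0.26 / 0.01589 = 132.7 d
  layer 2 (sandy clay): t_2 = 1.72 × 0.07 / 0.01589 = 7.577 d
Total t = Σ t_i = 140.3 days = 0.3841 years.

0.384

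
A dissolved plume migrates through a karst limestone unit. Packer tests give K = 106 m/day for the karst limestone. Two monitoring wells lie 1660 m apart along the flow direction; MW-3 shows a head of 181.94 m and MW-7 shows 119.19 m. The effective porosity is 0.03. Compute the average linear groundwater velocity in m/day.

134

Hydraulic gradient i = (181.94 − 119.19) / 1660 = 62.75 / 1660 = 0.03780.
Darcy flux q = K · i = 106.0 × 0.03780 = 4.007 m/day.
Seepage velocity v = q / n_e = 4.007 / 0.03 = 133.6 m/day.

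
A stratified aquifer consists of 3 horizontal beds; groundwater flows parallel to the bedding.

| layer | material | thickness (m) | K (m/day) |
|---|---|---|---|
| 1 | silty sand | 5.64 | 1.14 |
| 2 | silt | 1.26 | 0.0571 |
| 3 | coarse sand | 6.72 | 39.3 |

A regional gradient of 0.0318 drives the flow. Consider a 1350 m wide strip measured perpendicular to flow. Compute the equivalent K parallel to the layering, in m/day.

19.9

Flow is parallel to layering, so each bed carries its own Darcy discharge and the transmissivities add.
Σ(K_i·b_i) = 1.14×5.64 + 0.0571×1.26 + 39.3×6.72 = 270.6 m²/day.
Total thickness b = 13.62 m, so K_eq = Σ(K_i·b_i)/b = 19.87 m/day.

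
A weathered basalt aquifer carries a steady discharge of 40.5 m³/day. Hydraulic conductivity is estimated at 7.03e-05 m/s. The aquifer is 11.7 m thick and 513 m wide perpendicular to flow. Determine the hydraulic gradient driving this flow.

Convert K: 7.03e-05 m/s × 86400 = 6.074 m/day.
Cross-sectional area A = 513 × 11.7 = 6002 m².
From Q = K·A·i, i = Q / (K·A) = 40.5 / (6.074 × 6002) = 0.001111.

0.00111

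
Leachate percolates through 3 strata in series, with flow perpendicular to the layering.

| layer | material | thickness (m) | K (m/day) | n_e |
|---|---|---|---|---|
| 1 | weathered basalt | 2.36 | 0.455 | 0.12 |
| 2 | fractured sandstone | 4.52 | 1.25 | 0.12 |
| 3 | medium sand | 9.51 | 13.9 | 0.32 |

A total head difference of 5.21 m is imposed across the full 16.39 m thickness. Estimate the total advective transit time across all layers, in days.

With flow normal to the layers, continuity requires the same specific discharge q through every layer.
Σ(b_i/K_i) = 2.36/0.455 + 4.52/1.25 + 9.51/13.9 = 9.487 d.
q = Δh / Σ(b_i/K_i) = 5.21 / 9.487 = 0.5492 m/day.
In each layer the seepage velocity is v_i = q/n_i, so the layer transit time is t_i = b_i·n_i / q:
  layer 1 (weathered basalt): t_1 = 2.36 × 0.12 / 0.5492 = 0.5157 d
  layer 2 (fractured sandstone): t_2 = 4.52 × 0.12 / 0.5492 = 0.9877 d
  layer 3 (medium sand): t_3 = 9.51 × 0.32 / 0.5492 = 5.541 d
Total t = Σ t_i = 7.045 days.

7.04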